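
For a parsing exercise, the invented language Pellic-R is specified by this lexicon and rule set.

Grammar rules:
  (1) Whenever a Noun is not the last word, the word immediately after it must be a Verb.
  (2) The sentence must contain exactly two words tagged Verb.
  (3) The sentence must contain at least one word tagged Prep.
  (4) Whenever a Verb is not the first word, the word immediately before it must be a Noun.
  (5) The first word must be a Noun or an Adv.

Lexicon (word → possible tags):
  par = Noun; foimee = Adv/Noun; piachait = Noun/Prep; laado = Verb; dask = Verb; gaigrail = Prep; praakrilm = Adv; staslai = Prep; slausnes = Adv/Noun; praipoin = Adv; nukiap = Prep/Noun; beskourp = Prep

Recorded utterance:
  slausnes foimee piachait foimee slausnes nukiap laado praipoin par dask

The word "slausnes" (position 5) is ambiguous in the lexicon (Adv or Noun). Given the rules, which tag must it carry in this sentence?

Candidates per position — 1:slausnes {Adv,Noun}; 2:foimee {Adv,Noun}; 3:piachait {Noun,Prep}; 4:foimee {Adv,Noun}; 5:slausnes {Adv,Noun}; 6:nukiap {Prep,Noun}; 7:laado {Verb}; 8:praipoin {Adv}; 9:par {Noun}; 10:dask {Verb}.
Position 1: tagging it Noun would leave rule 1 unsatisfiable, so it must be Adv.
Position 2: tagging it Noun would leave rule 1 unsatisfiable, so it must be Adv.
Position 3: tagging it Noun would leave rule 1 unsatisfiable, so it must be Prep.
Position 4: tagging it Noun would leave rule 1 unsatisfiable, so it must be Adv.
Position 5: tagging it Noun would leave rule 1 unsatisfiable, so it must be Adv.
Position 6: tagging it Prep would leave rule 4 unsatisfiable, so it must be Noun.
The only consistent sequence is: Adv Adv Prep Adv Adv Noun Verb Adv Noun Verb.
Checking: rule 1 ok; rule 2 ok; rule 3 ok; rule 4 ok; rule 5 ok.

Adv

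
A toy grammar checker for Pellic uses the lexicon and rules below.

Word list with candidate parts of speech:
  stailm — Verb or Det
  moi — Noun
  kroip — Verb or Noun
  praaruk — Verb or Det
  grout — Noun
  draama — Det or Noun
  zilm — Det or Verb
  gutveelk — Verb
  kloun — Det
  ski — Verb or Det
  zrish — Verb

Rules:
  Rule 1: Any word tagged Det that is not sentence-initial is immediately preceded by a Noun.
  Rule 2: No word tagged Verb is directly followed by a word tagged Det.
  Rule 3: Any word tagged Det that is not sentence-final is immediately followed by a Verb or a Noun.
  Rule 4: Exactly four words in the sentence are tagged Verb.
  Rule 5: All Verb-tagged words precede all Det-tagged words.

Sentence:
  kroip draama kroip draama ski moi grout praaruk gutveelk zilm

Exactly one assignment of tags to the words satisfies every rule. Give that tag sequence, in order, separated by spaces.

Noun Noun Noun Noun Verb Noun Noun Verb Verb Verb

Candidates per position — 1:kroip {Verb,Noun}; 2:draama {Det,Noun}; 3:kroip {Verb,Noun}; 4:draama {Det,Noun}; 5:ski {Verb,Det}; 6:moi {Noun}; 7:grout {Noun}; 8:praaruk {Verb,Det}; 9:gutveelk {Verb}; 10:zilm {Det,Verb}.
Position 2: Det is ruled out by rule 5; that leaves Noun.
Position 4: Det is ruled out by rule 5; that leaves Noun.
Position 5: Det is ruled out by rule 5; that leaves Verb.
Position 8: Det is ruled out by rule 5; that leaves Verb.
Position 10: Det is ruled out by rule 1; that leaves Verb.
Position 1: Verb is ruled out by rule 4; that leaves Noun.
Position 3: Verb is ruled out by rule 4; that leaves Noun.
So the tagging must be: Noun Noun Noun Noun Verb Noun Noun Verb Verb Verb.
Rule-by-rule: rule 1 ✓; rule 2 ✓; rule 3 ✓; rule 4 ✓; rule 5 ✓.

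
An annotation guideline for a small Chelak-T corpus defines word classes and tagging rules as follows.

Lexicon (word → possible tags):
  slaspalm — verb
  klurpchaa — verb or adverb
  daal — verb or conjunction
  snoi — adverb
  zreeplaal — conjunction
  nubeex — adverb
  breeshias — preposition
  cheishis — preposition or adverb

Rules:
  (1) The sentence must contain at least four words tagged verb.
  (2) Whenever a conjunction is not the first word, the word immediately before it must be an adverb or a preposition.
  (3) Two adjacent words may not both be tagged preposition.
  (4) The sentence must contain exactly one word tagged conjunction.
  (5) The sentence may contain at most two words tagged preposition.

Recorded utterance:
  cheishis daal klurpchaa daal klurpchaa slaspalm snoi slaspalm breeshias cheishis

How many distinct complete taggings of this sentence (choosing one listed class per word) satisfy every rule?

8

Candidates per position — 1:cheishis {preposition,adverb}; 2:daal {verb,conjunction}; 3:klurpchaa {verb,adverb}; 4:daal {verb,conjunction}; 5:klurpchaa {verb,adverb}; 6:slaspalm {verb}; 7:snoi {adverb}; 8:slaspalm {verb}; 9:breeshias {preposition}; 10:cheishis {preposition,adverb}.
There are 64 candidate sequences in total.
Checking each against the rules leaves 8 sequences.
Count = 8.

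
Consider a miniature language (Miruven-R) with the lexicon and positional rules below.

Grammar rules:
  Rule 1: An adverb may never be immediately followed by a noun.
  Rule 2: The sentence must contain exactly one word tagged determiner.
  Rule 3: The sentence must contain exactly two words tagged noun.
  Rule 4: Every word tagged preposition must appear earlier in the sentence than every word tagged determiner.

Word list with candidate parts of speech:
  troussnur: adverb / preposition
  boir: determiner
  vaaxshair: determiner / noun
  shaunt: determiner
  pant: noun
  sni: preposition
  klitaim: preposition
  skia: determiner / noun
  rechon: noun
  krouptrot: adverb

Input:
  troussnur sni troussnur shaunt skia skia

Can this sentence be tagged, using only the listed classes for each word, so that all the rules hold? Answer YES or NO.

YES

Candidates per position — 1:troussnur {adverb,preposition}; 2:sni {preposition}; 3:troussnur {adverb,preposition}; 4:shaunt {determiner}; 5:skia {determiner,noun}; 6:skia {determiner,noun}.
One satisfying assignment: adverb preposition adverb determiner noun noun.
Rule-by-rule: rule 1 holds; rule 2 holds; rule 3 holds; rule 4 holds.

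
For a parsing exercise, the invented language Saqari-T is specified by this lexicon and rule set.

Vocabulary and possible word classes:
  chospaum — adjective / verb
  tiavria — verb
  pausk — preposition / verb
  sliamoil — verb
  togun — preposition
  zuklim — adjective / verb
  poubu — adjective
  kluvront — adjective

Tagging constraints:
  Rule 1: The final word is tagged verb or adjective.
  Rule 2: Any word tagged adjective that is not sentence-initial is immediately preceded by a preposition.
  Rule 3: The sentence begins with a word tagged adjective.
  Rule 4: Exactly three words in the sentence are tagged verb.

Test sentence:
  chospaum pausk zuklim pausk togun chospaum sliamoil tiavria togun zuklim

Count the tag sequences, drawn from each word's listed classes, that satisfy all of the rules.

Candidates per position — 1:chospaum {adjective,verb}; 2:pausk {preposition,verb}; 3:zuklim {adjective,verb}; 4:pausk {preposition,verb}; 5:togun {preposition}; 6:chospaum {adjective,verb}; 7:sliamoil {verb}; 8:tiavria {verb}; 9:togun {preposition}; 10:zuklim {adjective,verb}.
There are 64 candidate sequences in total.
The sequences that satisfy every rule: adjective preposition adjective preposition preposition adjective verb verb preposition verb; adjective preposition adjective preposition preposition verb verb verb preposition adjective; adjective preposition adjective verb preposition adjective verb verb preposition adjective; adjective preposition verb preposition preposition adjective verb verb preposition adjective.
Count = 4.

4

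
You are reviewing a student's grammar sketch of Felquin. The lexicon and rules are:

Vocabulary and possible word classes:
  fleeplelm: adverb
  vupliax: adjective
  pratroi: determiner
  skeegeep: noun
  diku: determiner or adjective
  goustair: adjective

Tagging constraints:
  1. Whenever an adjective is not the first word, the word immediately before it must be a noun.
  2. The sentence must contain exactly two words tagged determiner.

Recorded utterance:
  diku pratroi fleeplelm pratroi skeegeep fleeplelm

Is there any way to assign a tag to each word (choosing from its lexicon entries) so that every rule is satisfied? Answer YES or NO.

Candidates per position — 1:diku {determiner,adjective}; 2:pratroi {determiner}; 3:fleeplelm {adverb}; 4:pratroi {determiner}; 5:skeegeep {noun}; 6:fleeplelm {adverb}.
One satisfying assignment: adjective determiner adverb determiner noun adverb.
Checking: rule 1 satisfied; rule 2 satisfied.

YES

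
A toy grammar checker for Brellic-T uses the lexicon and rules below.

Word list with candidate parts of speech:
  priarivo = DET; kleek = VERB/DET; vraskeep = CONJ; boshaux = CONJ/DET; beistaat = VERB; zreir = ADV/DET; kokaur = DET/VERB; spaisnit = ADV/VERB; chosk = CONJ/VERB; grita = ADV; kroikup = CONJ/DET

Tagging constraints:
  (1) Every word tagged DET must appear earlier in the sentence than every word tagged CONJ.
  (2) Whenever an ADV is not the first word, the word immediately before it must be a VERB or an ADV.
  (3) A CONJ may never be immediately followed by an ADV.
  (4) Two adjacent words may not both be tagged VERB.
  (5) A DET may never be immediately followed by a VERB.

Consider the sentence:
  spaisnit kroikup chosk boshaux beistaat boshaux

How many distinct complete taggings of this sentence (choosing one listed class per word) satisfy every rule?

Candidates per position — 1:spaisnit {ADV,VERB}; 2:kroikup {CONJ,DET}; 3:chosk {CONJ,VERB}; 4:boshaux {CONJ,DET}; 5:beistaat {VERB}; 6:boshaux {CONJ,DET}.
There are 32 candidate sequences in total.
Checking each against the rules leaves 6 sequences.
Count = 6.

6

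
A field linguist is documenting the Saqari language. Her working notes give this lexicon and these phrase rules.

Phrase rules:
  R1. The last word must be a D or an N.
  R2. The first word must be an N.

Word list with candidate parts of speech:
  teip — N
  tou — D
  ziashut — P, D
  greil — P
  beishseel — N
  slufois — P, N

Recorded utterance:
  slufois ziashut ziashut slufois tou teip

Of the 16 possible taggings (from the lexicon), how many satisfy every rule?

8

Candidates per position — 1:slufois {P,N}; 2:ziashut {P,D}; 3:ziashut {P,D}; 4:slufois {P,N}; 5:tou {D}; 6:teip {N}.
There are 16 candidate sequences in total.
Checking each against the rules leaves 8 sequences.
Count = 8.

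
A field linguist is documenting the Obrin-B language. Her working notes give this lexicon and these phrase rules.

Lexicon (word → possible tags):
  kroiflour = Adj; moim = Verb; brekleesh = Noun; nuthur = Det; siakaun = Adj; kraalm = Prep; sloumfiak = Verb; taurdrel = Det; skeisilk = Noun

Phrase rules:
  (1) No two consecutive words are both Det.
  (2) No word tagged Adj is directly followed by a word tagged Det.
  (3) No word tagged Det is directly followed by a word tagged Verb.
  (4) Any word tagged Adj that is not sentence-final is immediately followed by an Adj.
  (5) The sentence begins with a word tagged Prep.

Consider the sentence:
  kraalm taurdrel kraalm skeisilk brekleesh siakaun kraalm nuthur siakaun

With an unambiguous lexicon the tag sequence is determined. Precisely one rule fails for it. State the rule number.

4

Fixed tagging: Prep Det Prep Noun Noun Adj Prep Det Adj.
Applying the rules: R1 pass, R2 pass, R3 pass, R4 fail, R5 pass.
Only rule 4 fails.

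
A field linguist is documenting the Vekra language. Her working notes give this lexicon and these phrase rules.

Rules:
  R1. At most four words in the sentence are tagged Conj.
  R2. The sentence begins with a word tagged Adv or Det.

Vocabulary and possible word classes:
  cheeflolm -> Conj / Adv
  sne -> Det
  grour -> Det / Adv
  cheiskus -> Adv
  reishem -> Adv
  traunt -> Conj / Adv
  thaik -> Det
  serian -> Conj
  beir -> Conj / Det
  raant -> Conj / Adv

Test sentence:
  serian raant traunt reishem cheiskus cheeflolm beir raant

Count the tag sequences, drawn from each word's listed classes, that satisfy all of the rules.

0

Candidates per position — 1:serian {Conj}; 2:raant {Conj,Adv}; 3:traunt {Conj,Adv}; 4:reishem {Adv}; 5:cheiskus {Adv}; 6:cheeflolm {Conj,Adv}; 7:beir {Conj,Det}; 8:raant {Conj,Adv}.
There are 32 candidate sequences in total.
Rule 2 cannot be satisfied by any choice of tags from the lexicon.
So there is no consistent tagging.
Count = 0.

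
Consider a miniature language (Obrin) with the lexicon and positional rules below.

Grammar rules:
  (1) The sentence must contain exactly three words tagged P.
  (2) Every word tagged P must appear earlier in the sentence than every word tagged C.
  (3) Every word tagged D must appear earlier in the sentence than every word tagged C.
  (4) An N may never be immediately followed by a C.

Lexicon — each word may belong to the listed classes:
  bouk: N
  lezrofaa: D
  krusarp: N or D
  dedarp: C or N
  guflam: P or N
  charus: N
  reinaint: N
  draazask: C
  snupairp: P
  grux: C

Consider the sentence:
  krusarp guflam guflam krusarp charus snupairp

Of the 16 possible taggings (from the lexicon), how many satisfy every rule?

4

Candidates per position — 1:krusarp {N,D}; 2:guflam {P,N}; 3:guflam {P,N}; 4:krusarp {N,D}; 5:charus {N}; 6:snupairp {P}.
There are 16 candidate sequences in total.
The sequences that satisfy every rule: N P P N N P; N P P D N P; D P P N N P; D P P D N P.
Count = 4.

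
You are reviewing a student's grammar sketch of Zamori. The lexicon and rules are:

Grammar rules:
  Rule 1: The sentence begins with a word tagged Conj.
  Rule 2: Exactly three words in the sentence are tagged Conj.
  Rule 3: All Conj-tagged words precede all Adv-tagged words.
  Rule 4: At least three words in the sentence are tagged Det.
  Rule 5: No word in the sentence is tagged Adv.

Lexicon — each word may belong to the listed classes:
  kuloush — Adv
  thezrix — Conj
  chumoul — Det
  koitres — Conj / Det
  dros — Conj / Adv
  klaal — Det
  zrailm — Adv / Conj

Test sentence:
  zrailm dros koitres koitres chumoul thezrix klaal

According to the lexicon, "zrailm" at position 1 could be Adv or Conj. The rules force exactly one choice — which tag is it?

Candidates per position — 1:zrailm {Adv,Conj}; 2:dros {Conj,Adv}; 3:koitres {Conj,Det}; 4:koitres {Conj,Det}; 5:chumoul {Det}; 6:thezrix {Conj}; 7:klaal {Det}.
Word 1 cannot be Adv — rule 1 would then fail for every completion. It is Conj.
Word 2 cannot be Adv — rule 3 would then fail for every completion. It is Conj.
Word 3 cannot be Conj — rule 2 would then fail for every completion. It is Det.
Word 4 cannot be Conj — rule 2 would then fail for every completion. It is Det.
So the tagging must be: Conj Conj Det Det Det Conj Det.
Verifying each rule — rule 1 holds; rule 2 holds; rule 3 holds; rule 4 holds; rule 5 holds.

Conj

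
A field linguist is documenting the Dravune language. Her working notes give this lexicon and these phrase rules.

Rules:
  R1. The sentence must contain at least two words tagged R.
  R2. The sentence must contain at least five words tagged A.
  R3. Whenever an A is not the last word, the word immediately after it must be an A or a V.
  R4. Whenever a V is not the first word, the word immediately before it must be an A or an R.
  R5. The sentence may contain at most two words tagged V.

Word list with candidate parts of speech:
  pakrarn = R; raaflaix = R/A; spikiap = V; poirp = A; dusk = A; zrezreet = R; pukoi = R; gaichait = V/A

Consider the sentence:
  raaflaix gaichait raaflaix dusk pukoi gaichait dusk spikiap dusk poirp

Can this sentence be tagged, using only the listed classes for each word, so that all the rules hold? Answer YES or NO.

NO

Candidates per position — 1:raaflaix {R,A}; 2:gaichait {V,A}; 3:raaflaix {R,A}; 4:dusk {A}; 5:pukoi {R}; 6:gaichait {V,A}; 7:dusk {A}; 8:spikiap {V}; 9:dusk {A}; 10:poirp {A}.
Rule 3 cannot be satisfied by any choice of tags from the lexicon.
So there is no consistent tagging.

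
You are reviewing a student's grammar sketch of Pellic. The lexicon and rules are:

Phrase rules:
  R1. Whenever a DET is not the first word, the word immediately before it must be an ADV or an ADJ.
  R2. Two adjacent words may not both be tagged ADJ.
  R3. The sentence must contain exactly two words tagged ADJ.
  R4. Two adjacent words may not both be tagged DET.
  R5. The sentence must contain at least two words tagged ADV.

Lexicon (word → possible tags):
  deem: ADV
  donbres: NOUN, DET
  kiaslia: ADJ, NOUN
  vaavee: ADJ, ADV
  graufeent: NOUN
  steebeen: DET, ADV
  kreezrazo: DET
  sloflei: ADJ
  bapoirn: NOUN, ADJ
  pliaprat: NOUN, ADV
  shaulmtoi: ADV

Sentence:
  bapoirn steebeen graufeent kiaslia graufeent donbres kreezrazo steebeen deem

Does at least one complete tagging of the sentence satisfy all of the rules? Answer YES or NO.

Candidates per position — 1:bapoirn {NOUN,ADJ}; 2:steebeen {DET,ADV}; 3:graufeent {NOUN}; 4:kiaslia {ADJ,NOUN}; 5:graufeent {NOUN}; 6:donbres {NOUN,DET}; 7:kreezrazo {DET}; 8:steebeen {DET,ADV}; 9:deem {ADV}.
Rule 1 cannot be satisfied by any choice of tags from the lexicon.
So there is no consistent tagging.

NO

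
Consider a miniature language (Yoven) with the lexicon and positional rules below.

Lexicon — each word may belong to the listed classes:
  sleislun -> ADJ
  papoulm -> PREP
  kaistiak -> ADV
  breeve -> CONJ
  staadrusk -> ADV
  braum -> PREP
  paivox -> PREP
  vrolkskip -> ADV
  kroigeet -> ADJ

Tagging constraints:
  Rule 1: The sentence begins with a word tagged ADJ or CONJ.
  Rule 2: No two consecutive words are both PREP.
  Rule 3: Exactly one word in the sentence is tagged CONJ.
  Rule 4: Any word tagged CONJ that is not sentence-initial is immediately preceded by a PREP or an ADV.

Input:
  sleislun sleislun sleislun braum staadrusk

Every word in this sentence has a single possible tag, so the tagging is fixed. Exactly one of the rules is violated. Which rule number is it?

3

Fixed tagging: ADJ ADJ ADJ PREP ADV.
Checking each rule: R1 ✓, R2 ✓, R3 ✗, R4 ✓.
Only rule 3 fails.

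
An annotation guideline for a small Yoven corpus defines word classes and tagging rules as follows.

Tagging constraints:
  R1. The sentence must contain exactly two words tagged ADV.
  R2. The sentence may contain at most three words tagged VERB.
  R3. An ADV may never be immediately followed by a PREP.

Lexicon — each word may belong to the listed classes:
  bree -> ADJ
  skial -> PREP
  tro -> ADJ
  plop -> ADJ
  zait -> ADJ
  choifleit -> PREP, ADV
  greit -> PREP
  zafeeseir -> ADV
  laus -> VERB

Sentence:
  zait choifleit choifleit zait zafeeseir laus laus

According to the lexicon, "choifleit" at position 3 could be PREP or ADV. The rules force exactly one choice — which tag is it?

ADV

Candidates per position — 1:zait {ADJ}; 2:choifleit {PREP,ADV}; 3:choifleit {PREP,ADV}; 4:zait {ADJ}; 5:zafeeseir {ADV}; 6:laus {VERB}; 7:laus {VERB}.
Position 3: the remaining choice is settled jointly with positions 2 — only ADV at position 3 is part of a tagging that satisfies every rule.
The unique satisfying tagging is: ADJ PREP ADV ADJ ADV VERB VERB.
Checking: rule 1 ✓; rule 2 ✓; rule 3 ✓.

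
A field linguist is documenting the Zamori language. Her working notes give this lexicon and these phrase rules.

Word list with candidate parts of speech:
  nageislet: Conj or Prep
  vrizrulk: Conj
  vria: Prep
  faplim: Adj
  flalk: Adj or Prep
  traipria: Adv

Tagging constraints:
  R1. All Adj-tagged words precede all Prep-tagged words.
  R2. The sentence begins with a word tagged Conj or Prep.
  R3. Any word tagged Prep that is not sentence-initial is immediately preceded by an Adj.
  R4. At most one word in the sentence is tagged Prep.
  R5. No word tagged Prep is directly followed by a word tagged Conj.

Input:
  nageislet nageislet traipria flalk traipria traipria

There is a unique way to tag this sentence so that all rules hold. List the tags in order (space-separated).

Conj Conj Adv Adj Adv Adv

Candidates per position — 1:nageislet {Conj,Prep}; 2:nageislet {Conj,Prep}; 3:traipria {Adv}; 4:flalk {Adj,Prep}; 5:traipria {Adv}; 6:traipria {Adv}.
Position 2: Prep is ruled out by rule 3; that leaves Conj.
Position 4: Prep is ruled out by rule 3; that leaves Adj.
Position 1: Prep is ruled out by rule 1; that leaves Conj.
So the tagging must be: Conj Conj Adv Adj Adv Adv.
Rule-by-rule: rule 1 ok; rule 2 ok; rule 3 ok; rule 4 ok; rule 5 ok.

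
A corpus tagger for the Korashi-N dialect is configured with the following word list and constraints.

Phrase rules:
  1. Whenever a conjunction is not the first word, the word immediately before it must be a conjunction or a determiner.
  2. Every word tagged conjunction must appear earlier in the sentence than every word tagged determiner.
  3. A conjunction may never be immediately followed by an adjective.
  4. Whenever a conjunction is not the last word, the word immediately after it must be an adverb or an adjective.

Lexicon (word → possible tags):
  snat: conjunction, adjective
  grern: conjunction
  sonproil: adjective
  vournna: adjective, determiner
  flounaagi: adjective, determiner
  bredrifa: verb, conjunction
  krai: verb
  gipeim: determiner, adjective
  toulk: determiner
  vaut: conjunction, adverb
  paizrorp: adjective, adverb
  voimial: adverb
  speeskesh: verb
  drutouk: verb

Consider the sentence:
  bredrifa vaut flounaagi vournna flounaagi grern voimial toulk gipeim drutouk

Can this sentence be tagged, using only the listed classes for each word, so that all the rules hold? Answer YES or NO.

NO

Candidates per position — 1:bredrifa {verb,conjunction}; 2:vaut {conjunction,adverb}; 3:flounaagi {adjective,determiner}; 4:vournna {adjective,determiner}; 5:flounaagi {adjective,determiner}; 6:grern {conjunction}; 7:voimial {adverb}; 8:toulk {determiner}; 9:gipeim {determiner,adjective}; 10:drutouk {verb}.
Every candidate sequence violates at least one rule; no consistent tagging exists.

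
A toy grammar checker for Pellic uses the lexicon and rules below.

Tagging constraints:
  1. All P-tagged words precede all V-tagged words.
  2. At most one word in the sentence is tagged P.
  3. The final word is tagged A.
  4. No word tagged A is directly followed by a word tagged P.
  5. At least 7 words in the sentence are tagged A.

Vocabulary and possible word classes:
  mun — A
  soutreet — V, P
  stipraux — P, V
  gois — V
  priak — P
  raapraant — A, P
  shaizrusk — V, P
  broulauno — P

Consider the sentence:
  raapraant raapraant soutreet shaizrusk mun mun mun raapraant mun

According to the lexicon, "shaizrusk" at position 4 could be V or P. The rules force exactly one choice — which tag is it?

V

Candidates per position — 1:raapraant {A,P}; 2:raapraant {A,P}; 3:soutreet {V,P}; 4:shaizrusk {V,P}; 5:mun {A}; 6:mun {A}; 7:mun {A}; 8:raapraant {A,P}; 9:mun {A}.
Word 1 cannot be P — rule 5 would then fail for every completion. It is A.
Word 2 cannot be P — rule 4 would then fail for every completion. It is A.
Word 3 cannot be P — rule 4 would then fail for every completion. It is V.
Word 4 cannot be P — rule 1 would then fail for every completion. It is V.
Word 8 cannot be P — rule 1 would then fail for every completion. It is A.
The only consistent sequence is: A A V V A A A A A.
Check: rule 1 ✓; rule 2 ✓; rule 3 ✓; rule 4 ✓; rule 5 ✓.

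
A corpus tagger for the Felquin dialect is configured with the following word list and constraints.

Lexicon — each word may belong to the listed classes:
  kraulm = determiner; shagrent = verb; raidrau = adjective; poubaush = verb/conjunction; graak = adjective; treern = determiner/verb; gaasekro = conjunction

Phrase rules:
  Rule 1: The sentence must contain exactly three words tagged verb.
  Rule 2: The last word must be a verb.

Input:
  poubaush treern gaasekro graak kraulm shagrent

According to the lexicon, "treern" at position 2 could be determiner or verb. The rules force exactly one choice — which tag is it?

verb

Candidates per position — 1:poubaush {verb,conjunction}; 2:treern {determiner,verb}; 3:gaasekro {conjunction}; 4:graak {adjective}; 5:kraulm {determiner}; 6:shagrent {verb}.
Word 1 cannot be conjunction — rule 1 would then fail for every completion. It is verb.
Word 2 cannot be determiner — rule 1 would then fail for every completion. It is verb.
The only consistent sequence is: verb verb conjunction adjective determiner verb.
Check: rule 1 ok; rule 2 ok.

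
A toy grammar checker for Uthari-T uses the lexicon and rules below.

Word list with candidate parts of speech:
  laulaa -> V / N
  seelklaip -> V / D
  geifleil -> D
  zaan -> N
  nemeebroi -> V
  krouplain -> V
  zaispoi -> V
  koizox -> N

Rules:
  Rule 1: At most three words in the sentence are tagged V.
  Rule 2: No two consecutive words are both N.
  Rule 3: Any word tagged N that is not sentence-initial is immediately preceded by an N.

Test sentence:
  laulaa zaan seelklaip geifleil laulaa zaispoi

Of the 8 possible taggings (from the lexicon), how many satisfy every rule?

Candidates per position — 1:laulaa {V,N}; 2:zaan {N}; 3:seelklaip {V,D}; 4:geifleil {D}; 5:laulaa {V,N}; 6:zaispoi {V}.
There are 8 candidate sequences in total.
Every candidate sequence violates at least one rule; no consistent tagging exists.
Count = 0.

0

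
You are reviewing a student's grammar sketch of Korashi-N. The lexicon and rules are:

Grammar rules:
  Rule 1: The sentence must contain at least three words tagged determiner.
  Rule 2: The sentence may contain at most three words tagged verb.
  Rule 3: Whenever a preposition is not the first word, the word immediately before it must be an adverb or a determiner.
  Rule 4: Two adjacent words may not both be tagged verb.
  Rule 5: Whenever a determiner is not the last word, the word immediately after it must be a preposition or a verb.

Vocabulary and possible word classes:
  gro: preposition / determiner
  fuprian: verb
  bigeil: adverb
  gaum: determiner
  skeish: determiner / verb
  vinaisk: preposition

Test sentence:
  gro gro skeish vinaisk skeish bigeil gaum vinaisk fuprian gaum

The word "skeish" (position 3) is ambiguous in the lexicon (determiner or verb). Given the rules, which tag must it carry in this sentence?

Candidates per position — 1:gro {preposition,determiner}; 2:gro {preposition,determiner}; 3:skeish {determiner,verb}; 4:vinaisk {preposition}; 5:skeish {determiner,verb}; 6:bigeil {adverb}; 7:gaum {determiner}; 8:vinaisk {preposition}; 9:fuprian {verb}; 10:gaum {determiner}.
At position 3, choosing verb makes rule 3 impossible to satisfy; hence determiner.
At position 5, choosing determiner makes rule 5 impossible to satisfy; hence verb.
At position 2, choosing determiner makes rule 5 impossible to satisfy; hence preposition.
At position 1, choosing preposition makes rule 3 impossible to satisfy; hence determiner.
The unique satisfying tagging is: determiner preposition determiner preposition verb adverb determiner preposition verb determiner.
Check: rule 1 satisfied; rule 2 satisfied; rule 3 satisfied; rule 4 satisfied; rule 5 satisfied.

determiner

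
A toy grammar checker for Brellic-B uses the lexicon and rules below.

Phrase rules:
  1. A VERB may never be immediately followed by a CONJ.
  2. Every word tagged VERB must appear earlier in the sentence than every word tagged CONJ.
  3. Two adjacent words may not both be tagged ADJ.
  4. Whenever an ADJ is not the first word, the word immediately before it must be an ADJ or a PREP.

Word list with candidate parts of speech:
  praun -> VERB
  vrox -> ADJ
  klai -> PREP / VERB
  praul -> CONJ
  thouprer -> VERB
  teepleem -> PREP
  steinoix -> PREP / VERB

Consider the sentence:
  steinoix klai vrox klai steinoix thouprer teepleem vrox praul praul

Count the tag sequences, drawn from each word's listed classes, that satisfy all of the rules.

8

Candidates per position — 1:steinoix {PREP,VERB}; 2:klai {PREP,VERB}; 3:vrox {ADJ}; 4:klai {PREP,VERB}; 5:steinoix {PREP,VERB}; 6:thouprer {VERB}; 7:teepleem {PREP}; 8:vrox {ADJ}; 9:praul {CONJ}; 10:praul {CONJ}.
There are 16 candidate sequences in total.
Checking each against the rules leaves 8 sequences.
Count = 8.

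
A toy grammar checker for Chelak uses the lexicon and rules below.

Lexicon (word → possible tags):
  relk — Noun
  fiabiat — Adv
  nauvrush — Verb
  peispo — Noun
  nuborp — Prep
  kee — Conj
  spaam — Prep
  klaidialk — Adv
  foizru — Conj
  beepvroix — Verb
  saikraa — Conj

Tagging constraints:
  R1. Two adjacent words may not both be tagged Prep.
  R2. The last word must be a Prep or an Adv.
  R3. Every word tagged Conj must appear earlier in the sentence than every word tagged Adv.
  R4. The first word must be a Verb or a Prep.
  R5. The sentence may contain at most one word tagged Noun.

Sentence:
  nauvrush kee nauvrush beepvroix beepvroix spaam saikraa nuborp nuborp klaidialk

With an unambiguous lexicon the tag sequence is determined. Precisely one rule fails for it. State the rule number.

1

Fixed tagging: Verb Conj Verb Verb Verb Prep Conj Prep Prep Adv.
Rule check: R1 fails, R2 ok, R3 ok, R4 ok, R5 ok.
Only rule 1 fails.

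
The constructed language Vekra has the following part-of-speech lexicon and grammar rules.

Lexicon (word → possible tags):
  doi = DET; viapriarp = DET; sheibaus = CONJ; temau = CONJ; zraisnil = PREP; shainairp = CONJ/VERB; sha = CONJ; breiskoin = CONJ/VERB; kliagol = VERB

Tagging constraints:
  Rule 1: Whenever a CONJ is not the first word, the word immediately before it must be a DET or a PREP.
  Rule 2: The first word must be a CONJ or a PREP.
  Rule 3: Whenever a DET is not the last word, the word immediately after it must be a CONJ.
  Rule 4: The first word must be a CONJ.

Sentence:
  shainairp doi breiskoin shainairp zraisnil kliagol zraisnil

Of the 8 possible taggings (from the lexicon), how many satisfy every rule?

1

Candidates per position — 1:shainairp {CONJ,VERB}; 2:doi {DET}; 3:breiskoin {CONJ,VERB}; 4:shainairp {CONJ,VERB}; 5:zraisnil {PREP}; 6:kliagol {VERB}; 7:zraisnil {PREP}.
There are 8 candidate sequences in total.
The sequences that satisfy every rule: CONJ DET CONJ VERB PREP VERB PREP.
Count = 1.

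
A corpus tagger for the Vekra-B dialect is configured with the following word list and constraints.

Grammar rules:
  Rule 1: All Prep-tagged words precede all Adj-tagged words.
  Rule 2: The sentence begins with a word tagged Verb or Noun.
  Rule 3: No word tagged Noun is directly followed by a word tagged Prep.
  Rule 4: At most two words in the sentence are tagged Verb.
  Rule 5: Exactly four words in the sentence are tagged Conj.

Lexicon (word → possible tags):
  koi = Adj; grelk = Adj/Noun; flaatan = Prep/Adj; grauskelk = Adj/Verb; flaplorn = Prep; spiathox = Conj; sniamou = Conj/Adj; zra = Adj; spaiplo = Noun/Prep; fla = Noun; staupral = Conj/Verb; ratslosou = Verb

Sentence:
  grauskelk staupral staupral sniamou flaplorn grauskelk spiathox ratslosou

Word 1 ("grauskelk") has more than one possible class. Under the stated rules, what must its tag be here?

Candidates per position — 1:grauskelk {Adj,Verb}; 2:staupral {Conj,Verb}; 3:staupral {Conj,Verb}; 4:sniamou {Conj,Adj}; 5:flaplorn {Prep}; 6:grauskelk {Adj,Verb}; 7:spiathox {Conj}; 8:ratslosou {Verb}.
Position 1: tagging it Adj would leave rule 1 unsatisfiable, so it must be Verb.
Position 2: tagging it Verb would leave rule 4 unsatisfiable, so it must be Conj.
Position 3: tagging it Verb would leave rule 4 unsatisfiable, so it must be Conj.
Position 4: tagging it Adj would leave rule 1 unsatisfiable, so it must be Conj.
Position 6: tagging it Verb would leave rule 4 unsatisfiable, so it must be Adj.
So the tagging must be: Verb Conj Conj Conj Prep Adj Conj Verb.
Rule-by-rule: rule 1 ok; rule 2 ok; rule 3 ok; rule 4 ok; rule 5 ok.

Verb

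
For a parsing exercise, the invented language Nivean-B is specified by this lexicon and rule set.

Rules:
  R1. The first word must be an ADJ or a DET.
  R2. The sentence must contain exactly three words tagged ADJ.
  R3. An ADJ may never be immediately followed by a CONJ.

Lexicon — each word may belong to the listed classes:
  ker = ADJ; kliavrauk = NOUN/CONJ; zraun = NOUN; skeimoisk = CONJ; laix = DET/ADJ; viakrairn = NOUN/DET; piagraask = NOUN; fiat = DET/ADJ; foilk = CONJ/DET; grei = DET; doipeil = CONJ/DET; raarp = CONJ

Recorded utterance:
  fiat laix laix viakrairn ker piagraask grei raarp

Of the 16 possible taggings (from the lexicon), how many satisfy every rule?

6

Candidates per position — 1:fiat {DET,ADJ}; 2:laix {DET,ADJ}; 3:laix {DET,ADJ}; 4:viakrairn {NOUN,DET}; 5:ker {ADJ}; 6:piagraask {NOUN}; 7:grei {DET}; 8:raarp {CONJ}.
There are 16 candidate sequences in total.
Checking each against the rules leaves 6 sequences.
Count = 6.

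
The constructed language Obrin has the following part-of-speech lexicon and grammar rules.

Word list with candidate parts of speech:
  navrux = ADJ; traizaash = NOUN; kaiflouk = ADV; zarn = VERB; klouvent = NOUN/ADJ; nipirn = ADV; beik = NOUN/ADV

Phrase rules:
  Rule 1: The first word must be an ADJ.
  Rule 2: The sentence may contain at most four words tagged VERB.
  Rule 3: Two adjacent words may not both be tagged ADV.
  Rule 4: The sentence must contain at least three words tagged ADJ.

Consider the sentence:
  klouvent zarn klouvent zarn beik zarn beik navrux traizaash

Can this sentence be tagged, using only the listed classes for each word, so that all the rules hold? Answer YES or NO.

Candidates per position — 1:klouvent {NOUN,ADJ}; 2:zarn {VERB}; 3:klouvent {NOUN,ADJ}; 4:zarn {VERB}; 5:beik {NOUN,ADV}; 6:zarn {VERB}; 7:beik {NOUN,ADV}; 8:navrux {ADJ}; 9:traizaash {NOUN}.
One satisfying assignment: ADJ VERB ADJ VERB ADV VERB NOUN ADJ NOUN.
Verifying each rule — rule 1 ✓; rule 2 ✓; rule 3 ✓; rule 4 ✓.

YES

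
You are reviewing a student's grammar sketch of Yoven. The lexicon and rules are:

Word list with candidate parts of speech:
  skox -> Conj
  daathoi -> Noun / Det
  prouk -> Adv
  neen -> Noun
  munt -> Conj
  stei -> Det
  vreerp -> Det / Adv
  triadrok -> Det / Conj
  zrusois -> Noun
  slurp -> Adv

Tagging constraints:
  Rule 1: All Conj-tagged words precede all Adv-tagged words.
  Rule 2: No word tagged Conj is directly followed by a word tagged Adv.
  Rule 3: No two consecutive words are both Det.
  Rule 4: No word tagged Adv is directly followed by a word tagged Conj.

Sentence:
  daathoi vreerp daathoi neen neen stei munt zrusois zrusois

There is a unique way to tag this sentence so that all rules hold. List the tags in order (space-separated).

Noun Det Noun Noun Noun Det Conj Noun Noun

Candidates per position — 1:daathoi {Noun,Det}; 2:vreerp {Det,Adv}; 3:daathoi {Noun,Det}; 4:neen {Noun}; 5:neen {Noun}; 6:stei {Det}; 7:munt {Conj}; 8:zrusois {Noun}; 9:zrusois {Noun}.
Word 2 cannot be Adv — rule 1 would then fail for every completion. It is Det.
Word 3 cannot be Det — rule 3 would then fail for every completion. It is Noun.
Word 1 cannot be Det — rule 3 would then fail for every completion. It is Noun.
The only consistent sequence is: Noun Det Noun Noun Noun Det Conj Noun Noun.
Rule-by-rule: rule 1 ok; rule 2 ok; rule 3 ok; rule 4 ok.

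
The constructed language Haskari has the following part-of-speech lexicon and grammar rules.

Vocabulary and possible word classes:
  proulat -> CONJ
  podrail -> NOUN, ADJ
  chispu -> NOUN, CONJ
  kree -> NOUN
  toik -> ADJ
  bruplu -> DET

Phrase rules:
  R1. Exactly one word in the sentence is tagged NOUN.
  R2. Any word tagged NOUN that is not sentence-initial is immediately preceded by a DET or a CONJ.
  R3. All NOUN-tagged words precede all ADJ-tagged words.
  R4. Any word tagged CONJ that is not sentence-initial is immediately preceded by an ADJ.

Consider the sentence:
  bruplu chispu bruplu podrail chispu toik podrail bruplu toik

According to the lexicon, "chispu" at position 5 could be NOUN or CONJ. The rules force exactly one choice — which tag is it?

CONJ

Candidates per position — 1:bruplu {DET}; 2:chispu {NOUN,CONJ}; 3:bruplu {DET}; 4:podrail {NOUN,ADJ}; 5:chispu {NOUN,CONJ}; 6:toik {ADJ}; 7:podrail {NOUN,ADJ}; 8:bruplu {DET}; 9:toik {ADJ}.
At position 2, choosing CONJ makes rule 4 impossible to satisfy; hence NOUN.
At position 4, choosing NOUN makes rule 1 impossible to satisfy; hence ADJ.
At position 5, choosing NOUN makes rule 1 impossible to satisfy; hence CONJ.
At position 7, choosing NOUN makes rule 1 impossible to satisfy; hence ADJ.
So the tagging must be: DET NOUN DET ADJ CONJ ADJ ADJ DET ADJ.
Check: rule 1 satisfied; rule 2 satisfied; rule 3 satisfied; rule 4 satisfied.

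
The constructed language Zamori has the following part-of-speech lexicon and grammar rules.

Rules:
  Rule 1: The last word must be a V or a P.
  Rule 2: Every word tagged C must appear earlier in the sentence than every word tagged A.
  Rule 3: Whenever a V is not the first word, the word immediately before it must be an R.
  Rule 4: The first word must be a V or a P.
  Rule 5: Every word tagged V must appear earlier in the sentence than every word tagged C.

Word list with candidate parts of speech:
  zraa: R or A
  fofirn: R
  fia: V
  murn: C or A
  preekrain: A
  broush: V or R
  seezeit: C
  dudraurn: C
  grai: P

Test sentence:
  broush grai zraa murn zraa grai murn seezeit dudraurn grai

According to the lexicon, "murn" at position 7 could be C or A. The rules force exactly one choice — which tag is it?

Candidates per position — 1:broush {V,R}; 2:grai {P}; 3:zraa {R,A}; 4:murn {C,A}; 5:zraa {R,A}; 6:grai {P}; 7:murn {C,A}; 8:seezeit {C}; 9:dudraurn {C}; 10:grai {P}.
At position 1, choosing R makes rule 4 impossible to satisfy; hence V.
At position 3, choosing A makes rule 2 impossible to satisfy; hence R.
At position 4, choosing A makes rule 2 impossible to satisfy; hence C.
At position 5, choosing A makes rule 2 impossible to satisfy; hence R.
At position 7, choosing A makes rule 2 impossible to satisfy; hence C.
The only consistent sequence is: V P R C R P C C C P.
Verifying each rule — rule 1 ok; rule 2 ok; rule 3 ok; rule 4 ok; rule 5 ok.

C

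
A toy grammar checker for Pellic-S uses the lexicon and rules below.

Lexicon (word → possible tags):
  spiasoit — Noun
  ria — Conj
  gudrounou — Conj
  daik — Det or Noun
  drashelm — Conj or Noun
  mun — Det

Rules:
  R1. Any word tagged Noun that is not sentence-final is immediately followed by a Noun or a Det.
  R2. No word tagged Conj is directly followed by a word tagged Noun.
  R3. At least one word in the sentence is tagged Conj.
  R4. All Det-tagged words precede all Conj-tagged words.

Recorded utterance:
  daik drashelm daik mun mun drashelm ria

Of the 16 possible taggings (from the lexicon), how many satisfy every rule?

4

Candidates per position — 1:daik {Det,Noun}; 2:drashelm {Conj,Noun}; 3:daik {Det,Noun}; 4:mun {Det}; 5:mun {Det}; 6:drashelm {Conj,Noun}; 7:ria {Conj}.
There are 16 candidate sequences in total.
The sequences that satisfy every rule: Det Noun Det Det Det Conj Conj; Det Noun Noun Det Det Conj Conj; Noun Noun Det Det Det Conj Conj; Noun Noun Noun Det Det Conj Conj.
Count = 4.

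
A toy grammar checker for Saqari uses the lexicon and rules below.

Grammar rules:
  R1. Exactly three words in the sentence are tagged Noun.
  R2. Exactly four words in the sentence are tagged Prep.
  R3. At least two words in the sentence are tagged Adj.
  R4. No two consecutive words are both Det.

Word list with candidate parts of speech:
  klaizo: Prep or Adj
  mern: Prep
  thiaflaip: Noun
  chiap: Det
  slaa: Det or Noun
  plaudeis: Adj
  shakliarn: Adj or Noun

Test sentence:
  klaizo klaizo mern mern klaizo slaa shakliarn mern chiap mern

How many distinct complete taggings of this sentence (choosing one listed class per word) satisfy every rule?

Candidates per position — 1:klaizo {Prep,Adj}; 2:klaizo {Prep,Adj}; 3:mern {Prep}; 4:mern {Prep}; 5:klaizo {Prep,Adj}; 6:slaa {Det,Noun}; 7:shakliarn {Adj,Noun}; 8:mern {Prep}; 9:chiap {Det}; 10:mern {Prep}.
There are 32 candidate sequences in total.
Rule 1 cannot be satisfied by any choice of tags from the lexicon.
So there is no consistent tagging.
Count = 0.

0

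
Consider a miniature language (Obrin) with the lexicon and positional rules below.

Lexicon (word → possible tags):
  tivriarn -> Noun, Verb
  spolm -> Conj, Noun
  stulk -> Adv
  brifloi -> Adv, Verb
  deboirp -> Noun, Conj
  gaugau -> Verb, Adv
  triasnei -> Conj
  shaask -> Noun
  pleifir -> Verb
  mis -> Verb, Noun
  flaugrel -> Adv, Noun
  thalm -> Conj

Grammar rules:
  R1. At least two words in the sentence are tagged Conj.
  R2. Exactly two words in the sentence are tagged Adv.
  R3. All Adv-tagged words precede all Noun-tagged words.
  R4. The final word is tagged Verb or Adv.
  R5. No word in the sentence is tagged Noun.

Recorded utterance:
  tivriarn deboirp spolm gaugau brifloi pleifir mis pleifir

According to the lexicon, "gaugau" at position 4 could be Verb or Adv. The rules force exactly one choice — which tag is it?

Adv

Candidates per position — 1:tivriarn {Noun,Verb}; 2:deboirp {Noun,Conj}; 3:spolm {Conj,Noun}; 4:gaugau {Verb,Adv}; 5:brifloi {Adv,Verb}; 6:pleifir {Verb}; 7:mis {Verb,Noun}; 8:pleifir {Verb}.
If word 1 were Noun, no tagging could satisfy rule 5; so word 1 is Verb.
If word 2 were Noun, no tagging could satisfy rule 1; so word 2 is Conj.
If word 3 were Noun, no tagging could satisfy rule 1; so word 3 is Conj.
If word 4 were Verb, no tagging could satisfy rule 2; so word 4 is Adv.
If word 5 were Verb, no tagging could satisfy rule 2; so word 5 is Adv.
If word 7 were Noun, no tagging could satisfy rule 5; so word 7 is Verb.
The only consistent sequence is: Verb Conj Conj Adv Adv Verb Verb Verb.
Check: rule 1 ok; rule 2 ok; rule 3 ok; rule 4 ok; rule 5 ok.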